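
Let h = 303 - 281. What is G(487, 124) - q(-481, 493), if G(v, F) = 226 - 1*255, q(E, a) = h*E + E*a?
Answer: 247686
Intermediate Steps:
h = 22
q(E, a) = 22*E + E*a
G(v, F) = -29 (G(v, F) = 226 - 255 = -29)
G(487, 124) - q(-481, 493) = -29 - (-481)*(22 + 493) = -29 - (-481)*515 = -29 - 1*(-247715) = -29 + 247715 = 247686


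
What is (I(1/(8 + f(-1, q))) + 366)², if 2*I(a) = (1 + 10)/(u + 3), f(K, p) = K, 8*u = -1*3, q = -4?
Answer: 59752900/441 ≈ 1.3549e+5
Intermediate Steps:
u = -3/8 (u = (-1*3)/8 = (⅛)*(-3) = -3/8 ≈ -0.37500)
I(a) = 44/21 (I(a) = ((1 + 10)/(-3/8 + 3))/2 = (11/(21/8))/2 = (11*(8/21))/2 = (½)*(88/21) = 44/21)
(I(1/(8 + f(-1, q))) + 366)² = (44/21 + 366)² = (7730/21)² = 59752900/441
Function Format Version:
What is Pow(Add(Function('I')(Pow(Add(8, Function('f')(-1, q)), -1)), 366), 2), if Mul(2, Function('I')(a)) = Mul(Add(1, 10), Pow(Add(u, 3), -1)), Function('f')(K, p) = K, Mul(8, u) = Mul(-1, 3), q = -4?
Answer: Rational(59752900, 441) ≈ 1.3549e+5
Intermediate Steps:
u = Rational(-3, 8) (u = Mul(Rational(1, 8), Mul(-1, 3)) = Mul(Rational(1, 8), -3) = Rational(-3, 8) ≈ -0.37500)
Function('I')(a) = Rational(44, 21) (Function('I')(a) = Mul(Rational(1, 2), Mul(Add(1, 10), Pow(Add(Rational(-3, 8), 3), -1))) = Mul(Rational(1, 2), Mul(11, Pow(Rational(21, 8), -1))) = Mul(Rational(1, 2), Mul(11, Rational(8, 21))) = Mul(Rational(1, 2), Rational(88, 21)) = Rational(44, 21))
Pow(Add(Function('I')(Pow(Add(8, Function('f')(-1, q)), -1)), 366), 2) = Pow(Add(Rational(44, 21), 366), 2) = Pow(Rational(7730, 21), 2) = Rational(59752900, 441)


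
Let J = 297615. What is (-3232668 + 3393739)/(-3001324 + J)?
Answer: -161071/2703709 ≈ -0.059574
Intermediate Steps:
(-3232668 + 3393739)/(-3001324 + J) = (-3232668 + 3393739)/(-3001324 + 297615) = 161071/(-2703709) = 161071*(-1/2703709) = -161071/2703709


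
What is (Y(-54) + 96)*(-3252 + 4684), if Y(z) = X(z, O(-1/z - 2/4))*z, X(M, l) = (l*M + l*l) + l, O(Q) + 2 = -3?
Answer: -22287648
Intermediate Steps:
O(Q) = -5 (O(Q) = -2 - 3 = -5)
X(M, l) = l + l² + M*l (X(M, l) = (M*l + l²) + l = (l² + M*l) + l = l + l² + M*l)
Y(z) = z*(20 - 5*z) (Y(z) = (-5*(1 + z - 5))*z = (-5*(-4 + z))*z = (20 - 5*z)*z = z*(20 - 5*z))
(Y(-54) + 96)*(-3252 + 4684) = (5*(-54)*(4 - 1*(-54)) + 96)*(-3252 + 4684) = (5*(-54)*(4 + 54) + 96)*1432 = (5*(-54)*58 + 96)*1432 = (-15660 + 96)*1432 = -15564*1432 = -22287648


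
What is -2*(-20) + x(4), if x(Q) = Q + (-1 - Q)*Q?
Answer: 24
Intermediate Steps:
x(Q) = Q + Q*(-1 - Q)
-2*(-20) + x(4) = -2*(-20) - 1*4**2 = 40 - 1*16 = 40 - 16 = 24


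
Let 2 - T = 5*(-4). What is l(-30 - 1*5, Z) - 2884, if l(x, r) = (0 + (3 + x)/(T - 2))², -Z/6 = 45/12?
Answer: -72036/25 ≈ -2881.4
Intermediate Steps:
T = 22 (T = 2 - 5*(-4) = 2 - 1*(-20) = 2 + 20 = 22)
Z = -45/2 (Z = -270/12 = -6*15/4 = -45/2 ≈ -22.500)
l(x, r) = (3/20 + x/20)² (l(x, r) = (0 + (3 + x)/(22 - 2))² = (0 + (3 + x)/20)² = (0 + (3 + x)*(1/20))² = (0 + (3/20 + x/20))² = (3/20 + x/20)²)
l(-30 - 1*5, Z) - 2884 = (3 + (-30 - 1*5))²/400 - 2884 = (3 + (-30 - 5))²/400 - 2884 = (3 - 35)²/400 - 2884 = (1/400)*(-32)² - 2884 = (1/400)*1024 - 2884 = 64/25 - 2884 = -72036/25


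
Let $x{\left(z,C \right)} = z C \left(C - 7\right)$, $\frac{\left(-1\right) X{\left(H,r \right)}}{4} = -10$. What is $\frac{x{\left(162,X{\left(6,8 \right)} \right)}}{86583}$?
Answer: $\frac{71280}{28861} \approx 2.4698$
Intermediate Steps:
$X{\left(H,r \right)} = 40$ ($X{\left(H,r \right)} = \left(-4\right) \left(-10\right) = 40$)
$x{\left(z,C \right)} = C z \left(-7 + C\right)$
$\frac{x{\left(162,X{\left(6,8 \right)} \right)}}{86583} = \frac{40 \cdot 162 \left(-7 + 40\right)}{86583} = 40 \cdot 162 \cdot 33 \cdot \frac{1}{86583} = 213840 \cdot \frac{1}{86583} = \frac{71280}{28861}$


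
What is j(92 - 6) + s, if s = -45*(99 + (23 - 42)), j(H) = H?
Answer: -3514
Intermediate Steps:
s = -3600 (s = -45*(99 - 19) = -45*80 = -3600)
j(92 - 6) + s = (92 - 6) - 3600 = 86 - 3600 = -3514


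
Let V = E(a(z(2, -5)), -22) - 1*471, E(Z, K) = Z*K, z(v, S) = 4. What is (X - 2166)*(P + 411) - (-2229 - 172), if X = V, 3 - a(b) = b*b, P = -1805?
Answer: 3279695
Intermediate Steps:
a(b) = 3 - b² (a(b) = 3 - b*b = 3 - b²)
E(Z, K) = K*Z
V = -185 (V = -22*(3 - 1*4²) - 1*471 = -22*(3 - 1*16) - 471 = -22*(3 - 16) - 471 = -22*(-13) - 471 = 286 - 471 = -185)
X = -185
(X - 2166)*(P + 411) - (-2229 - 172) = (-185 - 2166)*(-1805 + 411) - (-2229 - 172) = -2351*(-1394) - 1*(-2401) = 3277294 + 2401 = 3279695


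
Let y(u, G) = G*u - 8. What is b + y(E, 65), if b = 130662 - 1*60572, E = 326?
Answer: 91272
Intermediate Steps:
b = 70090 (b = 130662 - 60572 = 70090)
y(u, G) = -8 + G*u
b + y(E, 65) = 70090 + (-8 + 65*326) = 70090 + (-8 + 21190) = 70090 + 21182 = 91272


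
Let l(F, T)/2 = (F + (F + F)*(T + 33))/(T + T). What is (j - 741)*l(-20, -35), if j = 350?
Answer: 4692/7 ≈ 670.29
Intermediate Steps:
l(F, T) = (F + 2*F*(33 + T))/T (l(F, T) = 2*((F + (F + F)*(T + 33))/(T + T)) = 2*((F + (2*F)*(33 + T))/((2*T))) = 2*((F + 2*F*(33 + T))*(1/(2*T))) = 2*((F + 2*F*(33 + T))/(2*T)) = (F + 2*F*(33 + T))/T)
(j - 741)*l(-20, -35) = (350 - 741)*(-20*(67 + 2*(-35))/(-35)) = -(-7820)*(-1)*(67 - 70)/35 = -(-7820)*(-1)*(-3)/35 = -391*(-12/7) = 4692/7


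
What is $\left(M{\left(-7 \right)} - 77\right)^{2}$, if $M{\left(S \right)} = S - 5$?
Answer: $7921$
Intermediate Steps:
$M{\left(S \right)} = -5 + S$
$\left(M{\left(-7 \right)} - 77\right)^{2} = \left(\left(-5 - 7\right) - 77\right)^{2} = \left(-12 - 77\right)^{2} = \left(-89\right)^{2} = 7921$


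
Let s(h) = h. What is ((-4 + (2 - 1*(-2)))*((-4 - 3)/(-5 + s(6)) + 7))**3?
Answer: 0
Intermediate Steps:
((-4 + (2 - 1*(-2)))*((-4 - 3)/(-5 + s(6)) + 7))**3 = ((-4 + (2 - 1*(-2)))*((-4 - 3)/(-5 + 6) + 7))**3 = ((-4 + (2 + 2))*(-7/1 + 7))**3 = ((-4 + 4)*(-7*1 + 7))**3 = (0*(-7 + 7))**3 = (0*0)**3 = 0**3 = 0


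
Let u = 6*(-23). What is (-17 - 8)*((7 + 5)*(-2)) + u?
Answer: 462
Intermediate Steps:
u = -138
(-17 - 8)*((7 + 5)*(-2)) + u = (-17 - 8)*((7 + 5)*(-2)) - 138 = -300*(-2) - 138 = -25*(-24) - 138 = 600 - 138 = 462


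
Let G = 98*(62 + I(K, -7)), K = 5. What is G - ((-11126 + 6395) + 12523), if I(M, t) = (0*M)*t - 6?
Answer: -2304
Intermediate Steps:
I(M, t) = -6 (I(M, t) = 0*t - 6 = 0 - 6 = -6)
G = 5488 (G = 98*(62 - 6) = 98*56 = 5488)
G - ((-11126 + 6395) + 12523) = 5488 - ((-11126 + 6395) + 12523) = 5488 - (-4731 + 12523) = 5488 - 1*7792 = 5488 - 7792 = -2304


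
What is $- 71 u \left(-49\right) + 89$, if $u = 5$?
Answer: $17484$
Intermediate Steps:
$- 71 u \left(-49\right) + 89 = - 71 \cdot 5 \left(-49\right) + 89 = \left(-71\right) \left(-245\right) + 89 = 17395 + 89 = 17484$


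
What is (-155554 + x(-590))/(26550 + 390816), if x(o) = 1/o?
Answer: -3399143/9120220 ≈ -0.37270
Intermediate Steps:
(-155554 + x(-590))/(26550 + 390816) = (-155554 + 1/(-590))/(26550 + 390816) = (-155554 - 1/590)/417366 = -91776861/590*1/417366 = -3399143/9120220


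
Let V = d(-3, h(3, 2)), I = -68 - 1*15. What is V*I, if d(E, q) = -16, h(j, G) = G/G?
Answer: 1328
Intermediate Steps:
h(j, G) = 1
I = -83 (I = -68 - 15 = -83)
V = -16
V*I = -16*(-83) = 1328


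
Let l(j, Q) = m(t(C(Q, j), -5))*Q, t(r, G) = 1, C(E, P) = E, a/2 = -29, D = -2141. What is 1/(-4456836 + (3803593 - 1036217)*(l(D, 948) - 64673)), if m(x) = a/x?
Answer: -1/331140366868 ≈ -3.0199e-12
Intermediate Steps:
a = -58 (a = 2*(-29) = -58)
m(x) = -58/x
l(j, Q) = -58*Q (l(j, Q) = (-58/1)*Q = (-58*1)*Q = -58*Q)
1/(-4456836 + (3803593 - 1036217)*(l(D, 948) - 64673)) = 1/(-4456836 + (3803593 - 1036217)*(-58*948 - 64673)) = 1/(-4456836 + 2767376*(-54984 - 64673)) = 1/(-4456836 + 2767376*(-119657)) = 1/(-4456836 - 331135910032) = 1/(-331140366868) = -1/331140366868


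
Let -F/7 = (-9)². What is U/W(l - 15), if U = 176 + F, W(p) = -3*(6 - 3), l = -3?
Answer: 391/9 ≈ 43.444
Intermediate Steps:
F = -567 (F = -7*(-9)² = -7*81 = -567)
W(p) = -9 (W(p) = -3*3 = -9)
U = -391 (U = 176 - 567 = -391)
U/W(l - 15) = -391/(-9) = -391*(-⅑) = 391/9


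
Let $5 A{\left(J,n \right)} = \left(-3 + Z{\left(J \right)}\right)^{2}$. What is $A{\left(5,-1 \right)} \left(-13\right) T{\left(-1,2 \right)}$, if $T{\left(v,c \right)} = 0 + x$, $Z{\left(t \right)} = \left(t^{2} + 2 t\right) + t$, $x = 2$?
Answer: $- \frac{35594}{5} \approx -7118.8$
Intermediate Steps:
$Z{\left(t \right)} = t^{2} + 3 t$
$A{\left(J,n \right)} = \frac{\left(-3 + J \left(3 + J\right)\right)^{2}}{5}$
$T{\left(v,c \right)} = 2$ ($T{\left(v,c \right)} = 0 + 2 = 2$)
$A{\left(5,-1 \right)} \left(-13\right) T{\left(-1,2 \right)} = \frac{\left(-3 + 5 \left(3 + 5\right)\right)^{2}}{5} \left(-13\right) 2 = \frac{\left(-3 + 5 \cdot 8\right)^{2}}{5} \left(-13\right) 2 = \frac{\left(-3 + 40\right)^{2}}{5} \left(-13\right) 2 = \frac{37^{2}}{5} \left(-13\right) 2 = \frac{1}{5} \cdot 1369 \left(-13\right) 2 = \frac{1369}{5} \left(-13\right) 2 = \left(- \frac{17797}{5}\right) 2 = - \frac{35594}{5}$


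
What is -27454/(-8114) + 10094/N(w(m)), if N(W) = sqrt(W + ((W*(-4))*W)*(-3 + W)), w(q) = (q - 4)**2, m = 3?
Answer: 40992539/12171 ≈ 3368.1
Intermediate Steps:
w(q) = (-4 + q)**2
N(W) = sqrt(W - 4*W**2*(-3 + W)) (N(W) = sqrt(W + ((-4*W)*W)*(-3 + W)) = sqrt(W + (-4*W**2)*(-3 + W)) = sqrt(W - 4*W**2*(-3 + W)))
-27454/(-8114) + 10094/N(w(m)) = -27454/(-8114) + 10094/(sqrt((-4 + 3)**2*(1 - 4*(-4 + 3)**4 + 12*(-4 + 3)**2))) = -27454*(-1/8114) + 10094/(sqrt((-1)**2*(1 - 4*((-1)**2)**2 + 12*(-1)**2))) = 13727/4057 + 10094/(sqrt(1*(1 - 4*1**2 + 12*1))) = 13727/4057 + 10094/(sqrt(1*(1 - 4*1 + 12))) = 13727/4057 + 10094/(sqrt(1*(1 - 4 + 12))) = 13727/4057 + 10094/(sqrt(1*9)) = 13727/4057 + 10094/(sqrt(9)) = 13727/4057 + 10094/3 = 40992539/12171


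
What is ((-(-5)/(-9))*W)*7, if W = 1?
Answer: -35/9 ≈ -3.8889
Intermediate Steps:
((-(-5)/(-9))*W)*7 = (-(-5)/(-9)*1)*7 = (-(-5)*(-1)/9*1)*7 = (-1*5/9*1)*7 = -5/9*1*7 = -5/9*7 = -35/9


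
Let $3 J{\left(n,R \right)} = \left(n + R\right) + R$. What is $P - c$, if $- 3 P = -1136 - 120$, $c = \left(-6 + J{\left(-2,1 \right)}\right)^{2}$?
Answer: $\frac{1148}{3} \approx 382.67$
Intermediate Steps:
$J{\left(n,R \right)} = \frac{n}{3} + \frac{2 R}{3}$ ($J{\left(n,R \right)} = \frac{\left(n + R\right) + R}{3} = \frac{\left(R + n\right) + R}{3} = \frac{n + 2 R}{3} = \frac{n}{3} + \frac{2 R}{3}$)
$c = 36$ ($c = \left(-6 + \left(\frac{1}{3} \left(-2\right) + \frac{2}{3} \cdot 1\right)\right)^{2} = \left(-6 + \left(- \frac{2}{3} + \frac{2}{3}\right)\right)^{2} = \left(-6 + 0\right)^{2} = \left(-6\right)^{2} = 36$)
$P = \frac{1256}{3}$ ($P = - \frac{-1136 - 120}{3} = \left(- \frac{1}{3}\right) \left(-1256\right) = \frac{1256}{3} \approx 418.67$)
$P - c = \frac{1256}{3} - 36 = \frac{1148}{3}$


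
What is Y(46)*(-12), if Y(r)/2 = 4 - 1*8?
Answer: 96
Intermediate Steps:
Y(r) = -8 (Y(r) = 2*(4 - 1*8) = 2*(4 - 8) = 2*(-4) = -8)
Y(46)*(-12) = -8*(-12) = 96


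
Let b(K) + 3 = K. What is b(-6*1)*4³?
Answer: -576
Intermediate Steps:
b(K) = -3 + K
b(-6*1)*4³ = (-3 - 6*1)*4³ = (-3 - 6)*64 = -9*64 = -576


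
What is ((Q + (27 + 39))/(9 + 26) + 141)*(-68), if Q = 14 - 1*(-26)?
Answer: -342788/35 ≈ -9793.9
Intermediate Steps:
Q = 40 (Q = 14 + 26 = 40)
((Q + (27 + 39))/(9 + 26) + 141)*(-68) = ((40 + (27 + 39))/(9 + 26) + 141)*(-68) = ((40 + 66)/35 + 141)*(-68) = (106*(1/35) + 141)*(-68) = (106/35 + 141)*(-68) = (5041/35)*(-68) = -342788/35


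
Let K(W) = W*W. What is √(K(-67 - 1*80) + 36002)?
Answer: √57611 ≈ 240.02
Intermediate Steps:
K(W) = W²
√(K(-67 - 1*80) + 36002) = √((-67 - 1*80)² + 36002) = √((-67 - 80)² + 36002) = √((-147)² + 36002) = √(21609 + 36002) = √57611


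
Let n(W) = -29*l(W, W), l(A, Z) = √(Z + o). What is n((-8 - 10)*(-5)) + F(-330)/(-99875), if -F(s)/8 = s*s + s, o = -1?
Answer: 3696/425 - 29*√89 ≈ -264.89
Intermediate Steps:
l(A, Z) = √(-1 + Z) (l(A, Z) = √(Z - 1) = √(-1 + Z))
n(W) = -29*√(-1 + W)
F(s) = -8*s - 8*s² (F(s) = -8*(s*s + s) = -8*(s² + s) = -8*(s + s²) = -8*s - 8*s²)
n((-8 - 10)*(-5)) + F(-330)/(-99875) = -29*√(-1 + (-8 - 10)*(-5)) - 8*(-330)*(1 - 330)/(-99875) = -29*√(-1 - 18*(-5)) - 8*(-330)*(-329)*(-1/99875) = -29*√(-1 + 90) - 868560*(-1/99875) = -29*√89 + 3696/425 = 3696/425 - 29*√89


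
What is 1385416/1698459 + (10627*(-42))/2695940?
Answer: 1488459205867/2289471778230 ≈ 0.65013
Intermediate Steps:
1385416/1698459 + (10627*(-42))/2695940 = 1385416*(1/1698459) - 446334*1/2695940 = 1385416/1698459 - 223167/1347970 = 1488459205867/2289471778230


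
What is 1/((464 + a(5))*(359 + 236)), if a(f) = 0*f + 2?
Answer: 1/277270 ≈ 3.6066e-6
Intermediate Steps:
a(f) = 2 (a(f) = 0 + 2 = 2)
1/((464 + a(5))*(359 + 236)) = 1/((464 + 2)*(359 + 236)) = 1/(466*595) = 1/277270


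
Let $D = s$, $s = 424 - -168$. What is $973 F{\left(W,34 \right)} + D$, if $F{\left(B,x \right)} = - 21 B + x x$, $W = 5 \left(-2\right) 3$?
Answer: $1738370$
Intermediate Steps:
$W = -30$ ($W = \left(-10\right) 3 = -30$)
$F{\left(B,x \right)} = x^{2} - 21 B$ ($F{\left(B,x \right)} = - 21 B + x^{2} = x^{2} - 21 B$)
$s = 592$ ($s = 424 + 168 = 592$)
$D = 592$
$973 F{\left(W,34 \right)} + D = 973 \left(34^{2} - -630\right) + 592 = 973 \left(1156 + 630\right) + 592 = 973 \cdot 1786 + 592 = 1737778 + 592 = 1738370$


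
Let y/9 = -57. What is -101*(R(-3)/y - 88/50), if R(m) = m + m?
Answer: 754874/4275 ≈ 176.58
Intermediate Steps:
y = -513 (y = 9*(-57) = -513)
R(m) = 2*m
-101*(R(-3)/y - 88/50) = -101*((2*(-3))/(-513) - 88/50) = -101*(-6*(-1/513) - 88*1/50) = -101*(2/171 - 44/25) = -101*(-7474/4275) = 754874/4275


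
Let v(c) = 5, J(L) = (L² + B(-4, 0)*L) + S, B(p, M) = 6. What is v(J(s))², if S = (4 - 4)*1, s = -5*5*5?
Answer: 25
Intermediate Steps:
s = -125 (s = -25*5 = -125)
S = 0 (S = 0*1 = 0)
J(L) = L² + 6*L (J(L) = (L² + 6*L) + 0 = L² + 6*L)
v(J(s))² = 5² = 25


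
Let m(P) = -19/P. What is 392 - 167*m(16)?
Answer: 9445/16 ≈ 590.31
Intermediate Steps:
392 - 167*m(16) = 392 - (-3173)/16 = 392 - 167*(-19/16) = 392 + 3173/16 = 9445/16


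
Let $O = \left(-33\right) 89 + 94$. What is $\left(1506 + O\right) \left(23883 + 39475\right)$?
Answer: $-84709646$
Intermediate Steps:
$O = -2843$ ($O = -2937 + 94 = -2843$)
$\left(1506 + O\right) \left(23883 + 39475\right) = \left(1506 - 2843\right) \left(23883 + 39475\right) = \left(-1337\right) 63358 = -84709646$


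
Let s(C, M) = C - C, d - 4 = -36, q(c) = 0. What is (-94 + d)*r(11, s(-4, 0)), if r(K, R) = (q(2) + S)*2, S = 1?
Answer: -252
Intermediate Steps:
d = -32 (d = 4 - 36 = -32)
s(C, M) = 0
r(K, R) = 2 (r(K, R) = (0 + 1)*2 = 1*2 = 2)
(-94 + d)*r(11, s(-4, 0)) = (-94 - 32)*2 = -126*2 = -252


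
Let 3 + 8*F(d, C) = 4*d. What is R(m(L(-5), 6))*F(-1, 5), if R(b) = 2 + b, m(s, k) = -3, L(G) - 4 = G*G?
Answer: 7/8 ≈ 0.87500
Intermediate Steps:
L(G) = 4 + G**2 (L(G) = 4 + G*G = 4 + G**2)
F(d, C) = -3/8 + d/2 (F(d, C) = -3/8 + (4*d)/8 = -3/8 + d/2)
R(m(L(-5), 6))*F(-1, 5) = (2 - 3)*(-3/8 + (1/2)*(-1)) = -(-3/8 - 1/2) = -1*(-7/8) = 7/8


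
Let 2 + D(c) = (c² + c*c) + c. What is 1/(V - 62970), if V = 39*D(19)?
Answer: -1/34149 ≈ -2.9283e-5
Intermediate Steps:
D(c) = -2 + c + 2*c² (D(c) = -2 + ((c² + c*c) + c) = -2 + ((c² + c²) + c) = -2 + (2*c² + c) = -2 + (c + 2*c²) = -2 + c + 2*c²)
V = 28821 (V = 39*(-2 + 19 + 2*19²) = 39*(-2 + 19 + 2*361) = 39*(-2 + 19 + 722) = 39*739 = 28821)
1/(V - 62970) = 1/(28821 - 62970) = 1/(-34149) = -1/34149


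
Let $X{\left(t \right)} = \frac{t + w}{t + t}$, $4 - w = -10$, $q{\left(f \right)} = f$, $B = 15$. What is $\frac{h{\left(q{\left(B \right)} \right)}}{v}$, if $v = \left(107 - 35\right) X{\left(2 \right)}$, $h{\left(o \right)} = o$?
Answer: $\frac{5}{96} \approx 0.052083$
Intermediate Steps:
$w = 14$ ($w = 4 - -10 = 4 + 10 = 14$)
$X{\left(t \right)} = \frac{14 + t}{2 t}$ ($X{\left(t \right)} = \frac{t + 14}{t + t} = \frac{14 + t}{2 t}$)
$v = 288$ ($v = \left(107 - 35\right) \frac{14 + 2}{2 \cdot 2} = 72 \cdot \frac{1}{2} \cdot \frac{1}{2} \cdot 16 = 72 \cdot 4 = 288$)
$\frac{h{\left(q{\left(B \right)} \right)}}{v} = \frac{15}{288} = 15 \cdot \frac{1}{288} = \frac{5}{96}$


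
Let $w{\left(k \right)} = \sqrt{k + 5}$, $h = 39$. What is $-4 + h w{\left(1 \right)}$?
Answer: $-4 + 39 \sqrt{6} \approx 91.53$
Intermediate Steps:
$w{\left(k \right)} = \sqrt{5 + k}$
$-4 + h w{\left(1 \right)} = -4 + 39 \sqrt{5 + 1} = -4 + 39 \sqrt{6}$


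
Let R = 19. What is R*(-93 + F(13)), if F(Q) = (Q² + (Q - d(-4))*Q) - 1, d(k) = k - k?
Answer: 4636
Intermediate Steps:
d(k) = 0
F(Q) = -1 + 2*Q² (F(Q) = (Q² + (Q - 1*0)*Q) - 1 = (Q² + (Q + 0)*Q) - 1 = (Q² + Q*Q) - 1 = (Q² + Q²) - 1 = 2*Q² - 1 = -1 + 2*Q²)
R*(-93 + F(13)) = 19*(-93 + (-1 + 2*13²)) = 19*(-93 + (-1 + 2*169)) = 19*(-93 + (-1 + 338)) = 19*(-93 + 337) = 19*244 = 4636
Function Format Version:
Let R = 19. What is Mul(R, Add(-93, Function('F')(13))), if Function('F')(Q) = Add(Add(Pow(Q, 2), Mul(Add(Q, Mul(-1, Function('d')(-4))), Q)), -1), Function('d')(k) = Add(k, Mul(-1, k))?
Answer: 4636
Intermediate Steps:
Function('d')(k) = 0
Function('F')(Q) = Add(-1, Mul(2, Pow(Q, 2))) (Function('F')(Q) = Add(Add(Pow(Q, 2), Mul(Add(Q, Mul(-1, 0)), Q)), -1) = Add(Add(Pow(Q, 2), Mul(Add(Q, 0), Q)), -1) = Add(Add(Pow(Q, 2), Mul(Q, Q)), -1) = Add(Add(Pow(Q, 2), Pow(Q, 2)), -1) = Add(Mul(2, Pow(Q, 2)), -1) = Add(-1, Mul(2, Pow(Q, 2))))
Mul(R, Add(-93, Function('F')(13))) = Mul(19, Add(-93, Add(-1, Mul(2, Pow(13, 2))))) = Mul(19, Add(-93, Add(-1, Mul(2, 169)))) = Mul(19, Add(-93, Add(-1, 338))) = Mul(19, Add(-93, 337)) = Mul(19, 244) = 4636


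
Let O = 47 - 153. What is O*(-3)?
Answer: 318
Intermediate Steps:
O = -106
O*(-3) = -106*(-3) = 318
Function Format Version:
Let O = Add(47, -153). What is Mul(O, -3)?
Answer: 318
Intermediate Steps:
O = -106
Mul(O, -3) = Mul(-106, -3) = 318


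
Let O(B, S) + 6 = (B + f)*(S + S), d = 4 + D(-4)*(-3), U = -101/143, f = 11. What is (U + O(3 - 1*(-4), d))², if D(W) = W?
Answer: 6627425281/20449 ≈ 3.2410e+5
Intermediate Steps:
U = -101/143 (U = -101*1/143 = -101/143 ≈ -0.70629)
d = 16 (d = 4 - 4*(-3) = 4 + 12 = 16)
O(B, S) = -6 + 2*S*(11 + B) (O(B, S) = -6 + (B + 11)*(S + S) = -6 + (11 + B)*(2*S) = -6 + 2*S*(11 + B))
(U + O(3 - 1*(-4), d))² = (-101/143 + (-6 + 22*16 + 2*(3 - 1*(-4))*16))² = (-101/143 + (-6 + 352 + 2*(3 + 4)*16))² = (-101/143 + (-6 + 352 + 2*7*16))² = (-101/143 + (-6 + 352 + 224))² = (-101/143 + 570)² = (81409/143)² = 6627425281/20449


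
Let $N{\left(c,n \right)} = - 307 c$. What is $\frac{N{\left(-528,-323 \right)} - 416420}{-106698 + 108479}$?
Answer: $- \frac{254324}{1781} \approx -142.8$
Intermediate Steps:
$\frac{N{\left(-528,-323 \right)} - 416420}{-106698 + 108479} = \frac{\left(-307\right) \left(-528\right) - 416420}{-106698 + 108479} = \frac{162096 - 416420}{1781} = \left(-254324\right) \frac{1}{1781} = - \frac{254324}{1781}$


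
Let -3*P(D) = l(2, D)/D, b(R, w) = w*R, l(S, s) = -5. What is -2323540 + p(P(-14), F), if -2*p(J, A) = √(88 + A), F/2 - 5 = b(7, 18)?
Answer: -2323540 - 5*√14/2 ≈ -2.3235e+6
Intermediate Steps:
b(R, w) = R*w
P(D) = 5/(3*D) (P(D) = -(-5)/(3*D) = 5/(3*D))
F = 262 (F = 10 + 2*(7*18) = 10 + 2*126 = 10 + 252 = 262)
p(J, A) = -√(88 + A)/2
-2323540 + p(P(-14), F) = -2323540 - √(88 + 262)/2 = -2323540 - 5*√14/2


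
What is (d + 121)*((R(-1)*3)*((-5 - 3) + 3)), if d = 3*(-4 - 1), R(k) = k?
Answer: 1590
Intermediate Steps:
d = -15 (d = 3*(-5) = -15)
(d + 121)*((R(-1)*3)*((-5 - 3) + 3)) = (-15 + 121)*((-1*3)*((-5 - 3) + 3)) = 106*(-3*(-8 + 3)) = 106*(-3*(-5)) = 106*15 = 1590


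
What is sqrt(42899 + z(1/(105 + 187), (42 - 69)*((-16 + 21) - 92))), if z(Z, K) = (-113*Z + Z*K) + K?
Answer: 11*sqrt(1993119)/73 ≈ 212.73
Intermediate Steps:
z(Z, K) = K - 113*Z + K*Z (z(Z, K) = (-113*Z + K*Z) + K = K - 113*Z + K*Z)
sqrt(42899 + z(1/(105 + 187), (42 - 69)*((-16 + 21) - 92))) = sqrt(42899 + ((42 - 69)*((-16 + 21) - 92) - 113/(105 + 187) + ((42 - 69)*((-16 + 21) - 92))/(105 + 187))) = sqrt(42899 + (-27*(5 - 92) - 113/292 - 27*(5 - 92)/292)) = sqrt(42899 + (-27*(-87) - 113*1/292 - 27*(-87)*(1/292))) = sqrt(42899 + (2349 - 113/292 + 2349*(1/292))) = sqrt(42899 + (2349 - 113/292 + 2349/292)) = sqrt(42899 + 172036/73) = sqrt(3303663/73) = 11*sqrt(1993119)/73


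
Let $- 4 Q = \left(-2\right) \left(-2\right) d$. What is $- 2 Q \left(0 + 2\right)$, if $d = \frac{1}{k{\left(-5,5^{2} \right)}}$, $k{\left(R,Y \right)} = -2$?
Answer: $-2$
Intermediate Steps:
$d = - \frac{1}{2}$ ($d = \frac{1}{-2} = - \frac{1}{2} \approx -0.5$)
$Q = \frac{1}{2}$ ($Q = - \frac{\left(-2\right) \left(-2\right) \left(- \frac{1}{2}\right)}{4} = - \frac{4 \left(- \frac{1}{2}\right)}{4} = \left(- \frac{1}{4}\right) \left(-2\right) = \frac{1}{2} \approx 0.5$)
$- 2 Q \left(0 + 2\right) = \left(-2\right) \frac{1}{2} \left(0 + 2\right) = \left(-1\right) 2 = -2$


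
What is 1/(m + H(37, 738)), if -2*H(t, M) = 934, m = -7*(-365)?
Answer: 1/2088 ≈ 0.00047893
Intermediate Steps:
m = 2555
H(t, M) = -467 (H(t, M) = -½*934 = -467)
1/(m + H(37, 738)) = 1/(2555 - 467) = 1/2088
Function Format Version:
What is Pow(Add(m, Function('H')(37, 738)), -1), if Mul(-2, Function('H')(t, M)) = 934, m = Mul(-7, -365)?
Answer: Rational(1, 2088) ≈ 0.00047893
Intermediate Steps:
m = 2555
Function('H')(t, M) = -467 (Function('H')(t, M) = Mul(Rational(-1, 2), 934) = -467)
Pow(Add(m, Function('H')(37, 738)), -1) = Pow(Add(2555, -467), -1) = Pow(2088, -1) = Rational(1, 2088)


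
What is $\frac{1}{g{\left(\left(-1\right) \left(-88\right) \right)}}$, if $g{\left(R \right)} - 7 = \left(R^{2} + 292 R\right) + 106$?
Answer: $\frac{1}{33553} \approx 2.9804 \cdot 10^{-5}$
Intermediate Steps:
$g{\left(R \right)} = 113 + R^{2} + 292 R$ ($g{\left(R \right)} = 7 + \left(\left(R^{2} + 292 R\right) + 106\right) = 7 + \left(106 + R^{2} + 292 R\right) = 113 + R^{2} + 292 R$)
$\frac{1}{g{\left(\left(-1\right) \left(-88\right) \right)}} = \frac{1}{113 + \left(\left(-1\right) \left(-88\right)\right)^{2} + 292 \left(\left(-1\right) \left(-88\right)\right)} = \frac{1}{113 + 88^{2} + 292 \cdot 88} = \frac{1}{113 + 7744 + 25696} = \frac{1}{33553}$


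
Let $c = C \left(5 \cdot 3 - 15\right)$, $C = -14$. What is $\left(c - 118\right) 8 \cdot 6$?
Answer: $-5664$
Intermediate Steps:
$c = 0$ ($c = - 14 \left(5 \cdot 3 - 15\right) = - 14 \left(15 - 15\right) = \left(-14\right) 0 = 0$)
$\left(c - 118\right) 8 \cdot 6 = \left(0 - 118\right) 8 \cdot 6 = \left(-118\right) 48 = -5664$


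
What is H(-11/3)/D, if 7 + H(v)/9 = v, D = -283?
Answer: 96/283 ≈ 0.33922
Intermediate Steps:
H(v) = -63 + 9*v
H(-11/3)/D = (-63 + 9*(-11/3))/(-283) = (-63 + 9*(-11*1/3))*(-1/283) = (-63 + 9*(-11/3))*(-1/283) = (-63 - 33)*(-1/283) = -96*(-1/283) = 96/283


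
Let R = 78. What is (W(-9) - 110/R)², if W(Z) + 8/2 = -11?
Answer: 409600/1521 ≈ 269.30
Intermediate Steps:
W(Z) = -15 (W(Z) = -4 - 11 = -15)
(W(-9) - 110/R)² = (-15 - 110/78)² = (-15 - 110*1/78)² = (-15 - 55/39)² = (-640/39)² = 409600/1521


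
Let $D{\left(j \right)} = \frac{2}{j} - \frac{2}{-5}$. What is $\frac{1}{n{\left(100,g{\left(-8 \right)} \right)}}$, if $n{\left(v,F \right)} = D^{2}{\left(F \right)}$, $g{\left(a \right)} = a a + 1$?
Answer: $\frac{4225}{784} \approx 5.389$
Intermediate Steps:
$g{\left(a \right)} = 1 + a^{2}$ ($g{\left(a \right)} = a^{2} + 1 = 1 + a^{2}$)
$D{\left(j \right)} = \frac{2}{5} + \frac{2}{j}$ ($D{\left(j \right)} = \frac{2}{j} - - \frac{2}{5} = \frac{2}{j} + \frac{2}{5} = \frac{2}{5} + \frac{2}{j}$)
$n{\left(v,F \right)} = \left(\frac{2}{5} + \frac{2}{F}\right)^{2}$
$\frac{1}{n{\left(100,g{\left(-8 \right)} \right)}} = \frac{1}{\frac{4}{25} \frac{1}{\left(1 + \left(-8\right)^{2}\right)^{2}} \left(5 + \left(1 + \left(-8\right)^{2}\right)\right)^{2}} = \frac{1}{\frac{4}{25} \frac{1}{\left(1 + 64\right)^{2}} \left(5 + \left(1 + 64\right)\right)^{2}} = \frac{1}{\frac{4}{25} \cdot \frac{1}{4225} \left(5 + 65\right)^{2}} = \frac{1}{\frac{4}{25} \cdot \frac{1}{4225} \cdot 70^{2}} = \frac{1}{\frac{4}{25} \cdot \frac{1}{4225} \cdot 4900} = \frac{1}{\frac{784}{4225}} = \frac{4225}{784}$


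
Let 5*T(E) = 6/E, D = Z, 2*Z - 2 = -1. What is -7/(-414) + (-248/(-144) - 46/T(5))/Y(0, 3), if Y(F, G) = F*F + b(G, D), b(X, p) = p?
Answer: -157267/414 ≈ -379.87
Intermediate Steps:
Z = ½ (Z = 1 + (½)*(-1) = 1 - ½ = ½ ≈ 0.50000)
D = ½ ≈ 0.50000
T(E) = 6/(5*E) (T(E) = (6/E)/5 = 6/(5*E))
Y(F, G) = ½ + F² (Y(F, G) = F*F + ½ = F² + ½ = ½ + F²)
-7/(-414) + (-248/(-144) - 46/T(5))/Y(0, 3) = -7/(-414) + (-248/(-144) - 46/((6/5)/5))/(½ + 0²) = -7*(-1/414) + (-248*(-1/144) - 46/((6/5)*(⅕)))/(½ + 0) = 7/414 + (31/18 - 46/6/25)/(½) = 7/414 + (31/18 - 46*25/6)*2 = 7/414 + (31/18 - 575/3)*2 = 7/414 - 3419/18*2 = 7/414 - 3419/9 = -157267/414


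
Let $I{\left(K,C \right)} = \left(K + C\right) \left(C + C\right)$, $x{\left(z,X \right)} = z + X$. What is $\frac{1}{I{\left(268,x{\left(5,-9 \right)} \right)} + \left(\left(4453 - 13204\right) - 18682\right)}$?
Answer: $- \frac{1}{29545} \approx -3.3847 \cdot 10^{-5}$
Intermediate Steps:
$x{\left(z,X \right)} = X + z$
$I{\left(K,C \right)} = 2 C \left(C + K\right)$ ($I{\left(K,C \right)} = \left(C + K\right) 2 C = 2 C \left(C + K\right)$)
$\frac{1}{I{\left(268,x{\left(5,-9 \right)} \right)} + \left(\left(4453 - 13204\right) - 18682\right)} = \frac{1}{2 \left(-9 + 5\right) \left(\left(-9 + 5\right) + 268\right) + \left(\left(4453 - 13204\right) - 18682\right)} = \frac{1}{2 \left(-4\right) \left(-4 + 268\right) + \left(\left(4453 - 13204\right) - 18682\right)} = \frac{1}{2 \left(-4\right) 264 + \left(\left(4453 - 13204\right) - 18682\right)} = \frac{1}{-2112 - 27433} = \frac{1}{-29545} = - \frac{1}{29545}$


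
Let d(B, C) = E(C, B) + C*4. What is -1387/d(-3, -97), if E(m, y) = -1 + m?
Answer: 1387/486 ≈ 2.8539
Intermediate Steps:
d(B, C) = -1 + 5*C (d(B, C) = (-1 + C) + C*4 = (-1 + C) + 4*C = -1 + 5*C)
-1387/d(-3, -97) = -1387/(-1 + 5*(-97)) = -1387/(-1 - 485) = -1387/(-486) = -1387*(-1/486) = 1387/486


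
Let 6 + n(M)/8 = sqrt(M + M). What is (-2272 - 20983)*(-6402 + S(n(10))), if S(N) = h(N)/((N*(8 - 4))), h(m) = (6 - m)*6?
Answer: 9531085005/64 + 209295*sqrt(5)/64 ≈ 1.4893e+8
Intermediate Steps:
h(m) = 36 - 6*m
n(M) = -48 + 8*sqrt(2)*sqrt(M) (n(M) = -48 + 8*sqrt(M + M) = -48 + 8*sqrt(2*M) = -48 + 8*(sqrt(2)*sqrt(M)) = -48 + 8*sqrt(2)*sqrt(M))
S(N) = (36 - 6*N)/(4*N) (S(N) = (36 - 6*N)/((N*(8 - 4))) = (36 - 6*N)/((N*4)) = (36 - 6*N)/((4*N)) = (36 - 6*N)*(1/(4*N)) = (36 - 6*N)/(4*N))
(-2272 - 20983)*(-6402 + S(n(10))) = (-2272 - 20983)*(-6402 + (-3/2 + 9/(-48 + 8*sqrt(2)*sqrt(10)))) = -23255*(-6402 + (-3/2 + 9/(-48 + 16*sqrt(5)))) = -23255*(-12807/2 + 9/(-48 + 16*sqrt(5))) = 297826785/2 - 209295/(-48 + 16*sqrt(5))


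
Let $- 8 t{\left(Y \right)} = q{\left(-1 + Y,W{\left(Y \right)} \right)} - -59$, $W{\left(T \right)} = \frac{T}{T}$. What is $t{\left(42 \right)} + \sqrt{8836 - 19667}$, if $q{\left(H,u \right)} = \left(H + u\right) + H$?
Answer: $- \frac{71}{4} + i \sqrt{10831} \approx -17.75 + 104.07 i$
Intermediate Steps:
$W{\left(T \right)} = 1$
$q{\left(H,u \right)} = u + 2 H$
$t{\left(Y \right)} = - \frac{29}{4} - \frac{Y}{4}$ ($t{\left(Y \right)} = - \frac{\left(1 + 2 \left(-1 + Y\right)\right) - -59}{8} = - \frac{\left(1 + \left(-2 + 2 Y\right)\right) + 59}{8} = - \frac{\left(-1 + 2 Y\right) + 59}{8} = - \frac{58 + 2 Y}{8} = - \frac{29}{4} - \frac{Y}{4}$)
$t{\left(42 \right)} + \sqrt{8836 - 19667} = \left(- \frac{29}{4} - \frac{21}{2}\right) + \sqrt{8836 - 19667} = \left(- \frac{29}{4} - \frac{21}{2}\right) + \sqrt{-10831} = - \frac{71}{4} + i \sqrt{10831}$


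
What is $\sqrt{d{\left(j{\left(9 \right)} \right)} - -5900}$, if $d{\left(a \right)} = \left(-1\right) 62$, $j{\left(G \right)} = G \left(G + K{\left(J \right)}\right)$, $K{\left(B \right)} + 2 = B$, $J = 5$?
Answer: $\sqrt{5838} \approx 76.407$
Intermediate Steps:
$K{\left(B \right)} = -2 + B$
$j{\left(G \right)} = G \left(3 + G\right)$ ($j{\left(G \right)} = G \left(G + \left(-2 + 5\right)\right) = G \left(G + 3\right) = G \left(3 + G\right)$)
$d{\left(a \right)} = -62$
$\sqrt{d{\left(j{\left(9 \right)} \right)} - -5900} = \sqrt{-62 - -5900} = \sqrt{-62 + \left(5913 - 13\right)} = \sqrt{-62 + 5900} = \sqrt{5838}$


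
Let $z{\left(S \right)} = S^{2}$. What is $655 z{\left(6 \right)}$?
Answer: $23580$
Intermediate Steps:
$655 z{\left(6 \right)} = 655 \cdot 6^{2} = 655 \cdot 36 = 23580$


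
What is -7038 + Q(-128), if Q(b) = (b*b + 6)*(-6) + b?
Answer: -105506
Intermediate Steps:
Q(b) = -36 + b - 6*b**2 (Q(b) = (b**2 + 6)*(-6) + b = (6 + b**2)*(-6) + b = (-36 - 6*b**2) + b = -36 + b - 6*b**2)
-7038 + Q(-128) = -7038 + (-36 - 128 - 6*(-128)**2) = -7038 + (-36 - 128 - 6*16384) = -7038 + (-36 - 128 - 98304) = -7038 - 98468 = -105506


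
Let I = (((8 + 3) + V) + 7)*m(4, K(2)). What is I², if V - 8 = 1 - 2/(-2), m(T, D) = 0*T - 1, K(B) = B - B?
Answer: 784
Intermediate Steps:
K(B) = 0
m(T, D) = -1 (m(T, D) = 0 - 1 = -1)
V = 10 (V = 8 + (1 - 2/(-2)) = 8 + (1 - 2*(-½)) = 8 + (1 + 1) = 8 + 2 = 10)
I = -28 (I = (((8 + 3) + 10) + 7)*(-1) = ((11 + 10) + 7)*(-1) = (21 + 7)*(-1) = 28*(-1) = -28)
I² = (-28)² = 784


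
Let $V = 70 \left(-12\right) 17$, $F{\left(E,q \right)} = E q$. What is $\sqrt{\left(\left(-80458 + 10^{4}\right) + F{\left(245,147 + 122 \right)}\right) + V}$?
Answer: $i \sqrt{18833} \approx 137.23 i$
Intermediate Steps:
$V = -14280$ ($V = \left(-840\right) 17 = -14280$)
$\sqrt{\left(\left(-80458 + 10^{4}\right) + F{\left(245,147 + 122 \right)}\right) + V} = \sqrt{\left(\left(-80458 + 10^{4}\right) + 245 \left(147 + 122\right)\right) - 14280} = \sqrt{\left(\left(-80458 + 10000\right) + 245 \cdot 269\right) - 14280} = \sqrt{\left(-70458 + 65905\right) - 14280} = \sqrt{-4553 - 14280} = \sqrt{-18833} = i \sqrt{18833}$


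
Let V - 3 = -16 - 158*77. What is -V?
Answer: 12179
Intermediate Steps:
V = -12179 (V = 3 + (-16 - 158*77) = 3 + (-16 - 12166) = 3 - 12182 = -12179)
-V = -1*(-12179) = 12179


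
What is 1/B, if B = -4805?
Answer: -1/4805 ≈ -0.00020812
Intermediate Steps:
1/B = 1/(-4805) = -1/4805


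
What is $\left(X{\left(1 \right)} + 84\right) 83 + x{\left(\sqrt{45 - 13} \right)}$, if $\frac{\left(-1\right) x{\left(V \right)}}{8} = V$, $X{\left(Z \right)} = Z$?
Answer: $7055 - 32 \sqrt{2} \approx 7009.7$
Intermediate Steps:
$x{\left(V \right)} = - 8 V$
$\left(X{\left(1 \right)} + 84\right) 83 + x{\left(\sqrt{45 - 13} \right)} = \left(1 + 84\right) 83 - 8 \sqrt{45 - 13} = 85 \cdot 83 - 8 \sqrt{32} = 7055 - 8 \cdot 4 \sqrt{2} = 7055 - 32 \sqrt{2}$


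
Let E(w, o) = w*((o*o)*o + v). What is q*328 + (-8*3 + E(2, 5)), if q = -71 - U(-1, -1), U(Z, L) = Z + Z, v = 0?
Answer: -22406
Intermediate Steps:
U(Z, L) = 2*Z
E(w, o) = w*o³ (E(w, o) = w*((o*o)*o + 0) = w*(o²*o + 0) = w*(o³ + 0) = w*o³)
q = -69 (q = -71 - 2*(-1) = -71 - 1*(-2) = -71 + 2 = -69)
q*328 + (-8*3 + E(2, 5)) = -69*328 + (-8*3 + 2*5³) = -22632 + (-24 + 2*125) = -22632 + (-24 + 250) = -22632 + 226 = -22406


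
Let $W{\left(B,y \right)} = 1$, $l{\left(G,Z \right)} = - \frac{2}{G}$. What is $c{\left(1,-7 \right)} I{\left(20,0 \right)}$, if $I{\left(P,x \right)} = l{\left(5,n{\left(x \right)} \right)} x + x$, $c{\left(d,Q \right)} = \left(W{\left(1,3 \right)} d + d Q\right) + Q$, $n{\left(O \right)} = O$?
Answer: $0$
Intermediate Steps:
$c{\left(d,Q \right)} = Q + d + Q d$ ($c{\left(d,Q \right)} = \left(1 d + d Q\right) + Q = \left(d + Q d\right) + Q = Q + d + Q d$)
$I{\left(P,x \right)} = \frac{3 x}{5}$ ($I{\left(P,x \right)} = - \frac{2}{5} x + x = \left(-2\right) \frac{1}{5} x + x = - \frac{2 x}{5} + x = \frac{3 x}{5}$)
$c{\left(1,-7 \right)} I{\left(20,0 \right)} = \left(-7 + 1 - 7\right) \frac{3}{5} \cdot 0 = \left(-7 + 1 - 7\right) 0 = \left(-13\right) 0 = 0$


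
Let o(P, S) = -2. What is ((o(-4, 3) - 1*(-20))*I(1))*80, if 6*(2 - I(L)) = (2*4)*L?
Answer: 960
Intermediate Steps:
I(L) = 2 - 4*L/3 (I(L) = 2 - 2*4*L/6 = 2 - 4*L/3)
((o(-4, 3) - 1*(-20))*I(1))*80 = ((-2 - 1*(-20))*(2 - 4/3*1))*80 = ((-2 + 20)*(2 - 4/3))*80 = (18*(⅔))*80 = 12*80 = 960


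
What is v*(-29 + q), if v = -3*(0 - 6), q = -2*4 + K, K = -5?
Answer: -756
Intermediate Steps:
q = -13 (q = -2*4 - 5 = -8 - 5 = -13)
v = 18 (v = -3*(-6) = 18)
v*(-29 + q) = 18*(-29 - 13) = 18*(-42) = -756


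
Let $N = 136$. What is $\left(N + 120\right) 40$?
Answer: $10240$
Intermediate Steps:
$\left(N + 120\right) 40 = \left(136 + 120\right) 40 = 256 \cdot 40 = 10240$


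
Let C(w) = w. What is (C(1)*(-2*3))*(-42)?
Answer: 252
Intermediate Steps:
(C(1)*(-2*3))*(-42) = (1*(-2*3))*(-42) = (1*(-6))*(-42) = -6*(-42) = 252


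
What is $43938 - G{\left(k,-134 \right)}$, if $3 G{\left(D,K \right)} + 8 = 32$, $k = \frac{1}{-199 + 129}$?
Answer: $43930$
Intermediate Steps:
$k = - \frac{1}{70}$ ($k = \frac{1}{-70} = - \frac{1}{70} \approx -0.014286$)
$G{\left(D,K \right)} = 8$ ($G{\left(D,K \right)} = - \frac{8}{3} + \frac{1}{3} \cdot 32 = - \frac{8}{3} + \frac{32}{3} = 8$)
$43938 - G{\left(k,-134 \right)} = 43938 - 8 = 43930$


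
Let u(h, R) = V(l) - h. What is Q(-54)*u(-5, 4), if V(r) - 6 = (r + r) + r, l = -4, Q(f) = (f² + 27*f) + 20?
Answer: -1478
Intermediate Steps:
Q(f) = 20 + f² + 27*f
V(r) = 6 + 3*r (V(r) = 6 + ((r + r) + r) = 6 + (2*r + r) = 6 + 3*r)
u(h, R) = -6 - h (u(h, R) = (6 + 3*(-4)) - h = (6 - 12) - h = -6 - h)
Q(-54)*u(-5, 4) = (20 + (-54)² + 27*(-54))*(-6 - 1*(-5)) = (20 + 2916 - 1458)*(-6 + 5) = 1478*(-1) = -1478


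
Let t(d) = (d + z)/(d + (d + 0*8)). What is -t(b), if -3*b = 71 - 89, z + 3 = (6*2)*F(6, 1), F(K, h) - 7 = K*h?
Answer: -53/4 ≈ -13.250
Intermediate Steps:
F(K, h) = 7 + K*h
z = 153 (z = -3 + (6*2)*(7 + 6*1) = -3 + 12*(7 + 6) = -3 + 12*13 = -3 + 156 = 153)
b = 6 (b = -(71 - 89)/3 = -⅓*(-18) = 6)
t(d) = (153 + d)/(2*d) (t(d) = (d + 153)/(d + (d + 0*8)) = (153 + d)/(d + (d + 0)) = (153 + d)/(d + d) = (153 + d)/((2*d)) = (153 + d)*(1/(2*d)) = (153 + d)/(2*d))
-t(b) = -(153 + 6)/(2*6) = -159/(2*6) = -1*53/4 = -53/4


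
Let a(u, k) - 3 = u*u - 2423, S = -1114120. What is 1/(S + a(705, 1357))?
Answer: -1/619515 ≈ -1.6142e-6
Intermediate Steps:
a(u, k) = -2420 + u**2 (a(u, k) = 3 + (u*u - 2423) = 3 + (u**2 - 2423) = 3 + (-2423 + u**2) = -2420 + u**2)
1/(S + a(705, 1357)) = 1/(-1114120 + (-2420 + 705**2)) = 1/(-1114120 + (-2420 + 497025)) = 1/(-1114120 + 494605) = 1/(-619515) = -1/619515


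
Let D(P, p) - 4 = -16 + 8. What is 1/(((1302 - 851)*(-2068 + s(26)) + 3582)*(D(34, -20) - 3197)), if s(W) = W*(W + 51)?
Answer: 1/83814984 ≈ 1.1931e-8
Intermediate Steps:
s(W) = W*(51 + W)
D(P, p) = -4 (D(P, p) = 4 + (-16 + 8) = 4 - 8 = -4)
1/(((1302 - 851)*(-2068 + s(26)) + 3582)*(D(34, -20) - 3197)) = 1/(((1302 - 851)*(-2068 + 26*(51 + 26)) + 3582)*(-4 - 3197)) = 1/((451*(-2068 + 26*77) + 3582)*(-3201)) = 1/((451*(-2068 + 2002) + 3582)*(-3201)) = 1/((451*(-66) + 3582)*(-3201)) = 1/((-29766 + 3582)*(-3201)) = 1/(-26184*(-3201)) = 1/83814984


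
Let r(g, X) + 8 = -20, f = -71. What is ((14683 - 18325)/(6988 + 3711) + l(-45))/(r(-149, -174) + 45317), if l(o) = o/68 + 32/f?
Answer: -75047905/2339392969108 ≈ -3.2080e-5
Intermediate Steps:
r(g, X) = -28 (r(g, X) = -8 - 20 = -28)
l(o) = -32/71 + o/68 (l(o) = o/68 + 32/(-71) = o*(1/68) + 32*(-1/71) = o/68 - 32/71 = -32/71 + o/68)
((14683 - 18325)/(6988 + 3711) + l(-45))/(r(-149, -174) + 45317) = ((14683 - 18325)/(6988 + 3711) + (-32/71 + (1/68)*(-45)))/(-28 + 45317) = (-3642/10699 + (-32/71 - 45/68))/45289 = (-3642*1/10699 - 5371/4828)*(1/45289) = (-3642/10699 - 5371/4828)*(1/45289) = -75047905/51654772*1/45289 = -75047905/2339392969108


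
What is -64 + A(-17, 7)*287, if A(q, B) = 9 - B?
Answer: 510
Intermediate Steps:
-64 + A(-17, 7)*287 = -64 + (9 - 1*7)*287 = -64 + (9 - 7)*287 = -64 + 2*287 = -64 + 574 = 510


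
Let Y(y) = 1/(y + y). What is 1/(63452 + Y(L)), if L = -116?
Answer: 232/14720863 ≈ 1.5760e-5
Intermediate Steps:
Y(y) = 1/(2*y)
1/(63452 + Y(L)) = 1/(63452 + (1/2)/(-116)) = 1/(63452 + (1/2)*(-1/116)) = 1/(63452 - 1/232) = 1/(14720863/232) = 232/14720863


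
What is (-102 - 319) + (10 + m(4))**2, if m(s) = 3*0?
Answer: -321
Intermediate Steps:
m(s) = 0
(-102 - 319) + (10 + m(4))**2 = (-102 - 319) + (10 + 0)**2 = -421 + 10**2 = -421 + 100 = -321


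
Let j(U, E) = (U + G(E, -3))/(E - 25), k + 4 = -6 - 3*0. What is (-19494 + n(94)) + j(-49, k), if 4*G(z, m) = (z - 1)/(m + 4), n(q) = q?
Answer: -2715793/140 ≈ -19399.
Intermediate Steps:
k = -10 (k = -4 + (-6 - 3*0) = -4 + (-6 + 0) = -4 - 6 = -10)
G(z, m) = (-1 + z)/(4*(4 + m)) (G(z, m) = ((z - 1)/(m + 4))/4 = ((-1 + z)/(4 + m))/4 = (-1 + z)/(4*(4 + m)))
j(U, E) = (-¼ + U + E/4)/(-25 + E) (j(U, E) = (U + (-1 + E)/(4*(4 - 3)))/(E - 25) = (U + (¼)*(-1 + E)/1)/(-25 + E) = (U + (¼)*1*(-1 + E))/(-25 + E) = (U + (-¼ + E/4))/(-25 + E) = (-¼ + U + E/4)/(-25 + E))
(-19494 + n(94)) + j(-49, k) = (-19494 + 94) + (-1 - 10 + 4*(-49))/(4*(-25 - 10)) = -19400 + (¼)*(-1 - 10 - 196)/(-35) = -19400 + (¼)*(-1/35)*(-207) = -19400 + 207/140 = -2715793/140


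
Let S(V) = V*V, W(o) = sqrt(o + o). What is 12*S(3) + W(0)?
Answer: 108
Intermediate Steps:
W(o) = sqrt(2)*sqrt(o) (W(o) = sqrt(2*o) = sqrt(2)*sqrt(o))
S(V) = V**2
12*S(3) + W(0) = 12*3**2 + sqrt(2)*sqrt(0) = 12*9 + sqrt(2)*0 = 108 + 0 = 108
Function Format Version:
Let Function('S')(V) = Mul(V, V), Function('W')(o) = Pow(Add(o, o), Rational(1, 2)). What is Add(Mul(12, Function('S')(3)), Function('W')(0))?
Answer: 108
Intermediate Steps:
Function('W')(o) = Mul(Pow(2, Rational(1, 2)), Pow(o, Rational(1, 2))) (Function('W')(o) = Pow(Mul(2, o), Rational(1, 2)) = Mul(Pow(2, Rational(1, 2)), Pow(o, Rational(1, 2))))
Function('S')(V) = Pow(V, 2)
Add(Mul(12, Function('S')(3)), Function('W')(0)) = Add(Mul(12, Pow(3, 2)), Mul(Pow(2, Rational(1, 2)), Pow(0, Rational(1, 2)))) = Add(Mul(12, 9), Mul(Pow(2, Rational(1, 2)), 0)) = Add(108, 0) = 108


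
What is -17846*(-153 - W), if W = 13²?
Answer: 5746412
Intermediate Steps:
W = 169
-17846*(-153 - W) = -17846*(-153 - 1*169) = -17846*(-153 - 169) = -17846*(-322) = 5746412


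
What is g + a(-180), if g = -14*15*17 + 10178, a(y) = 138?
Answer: 6746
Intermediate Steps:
g = 6608 (g = -210*17 + 10178 = -3570 + 10178 = 6608)
g + a(-180) = 6608 + 138 = 6746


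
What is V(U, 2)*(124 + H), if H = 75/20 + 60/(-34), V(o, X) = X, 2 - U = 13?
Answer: 8567/34 ≈ 251.97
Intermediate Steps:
U = -11 (U = 2 - 1*13 = 2 - 13 = -11)
H = 135/68 (H = 75*(1/20) + 60*(-1/34) = 15/4 - 30/17 = 135/68 ≈ 1.9853)
V(U, 2)*(124 + H) = 2*(124 + 135/68) = 2*(8567/68) = 8567/34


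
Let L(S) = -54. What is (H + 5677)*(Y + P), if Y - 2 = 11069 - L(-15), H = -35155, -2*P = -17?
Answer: -328193313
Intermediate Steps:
P = 17/2 (P = -1/2*(-17) = 17/2 ≈ 8.5000)
Y = 11125 (Y = 2 + (11069 - 1*(-54)) = 2 + (11069 + 54) = 2 + 11123 = 11125)
(H + 5677)*(Y + P) = (-35155 + 5677)*(11125 + 17/2) = -29478*22267/2 = -328193313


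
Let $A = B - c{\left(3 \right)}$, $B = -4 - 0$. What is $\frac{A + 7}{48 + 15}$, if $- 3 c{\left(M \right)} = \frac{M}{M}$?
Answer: $\frac{10}{189} \approx 0.05291$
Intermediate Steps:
$c{\left(M \right)} = - \frac{1}{3}$ ($c{\left(M \right)} = - \frac{M \frac{1}{M}}{3} = \left(- \frac{1}{3}\right) 1 = - \frac{1}{3}$)
$B = -4$ ($B = -4 + 0 = -4$)
$A = - \frac{11}{3}$ ($A = -4 - - \frac{1}{3} = -4 + \frac{1}{3} = - \frac{11}{3} \approx -3.6667$)
$\frac{A + 7}{48 + 15} = \frac{- \frac{11}{3} + 7}{48 + 15} = \frac{10}{3 \cdot 63} = \frac{10}{3} \cdot \frac{1}{63} = \frac{10}{189}$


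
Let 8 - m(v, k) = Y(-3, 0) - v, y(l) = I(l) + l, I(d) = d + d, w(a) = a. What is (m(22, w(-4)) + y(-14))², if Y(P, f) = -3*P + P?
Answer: 324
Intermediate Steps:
I(d) = 2*d
Y(P, f) = -2*P
y(l) = 3*l (y(l) = 2*l + l = 3*l)
m(v, k) = 2 + v (m(v, k) = 8 - (-2*(-3) - v) = 8 - (6 - v) = 8 + (-6 + v) = 2 + v)
(m(22, w(-4)) + y(-14))² = ((2 + 22) + 3*(-14))² = (24 - 42)² = (-18)² = 324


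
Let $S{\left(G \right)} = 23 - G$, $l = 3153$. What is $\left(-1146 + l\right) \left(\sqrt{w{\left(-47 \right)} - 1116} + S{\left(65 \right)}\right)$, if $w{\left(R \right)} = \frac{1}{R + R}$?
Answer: $-84294 + \frac{2007 i \sqrt{9861070}}{94} \approx -84294.0 + 67047.0 i$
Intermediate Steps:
$w{\left(R \right)} = \frac{1}{2 R}$
$\left(-1146 + l\right) \left(\sqrt{w{\left(-47 \right)} - 1116} + S{\left(65 \right)}\right) = \left(-1146 + 3153\right) \left(\sqrt{\frac{1}{2 \left(-47\right)} - 1116} + \left(23 - 65\right)\right) = 2007 \left(\sqrt{\frac{1}{2} \left(- \frac{1}{47}\right) - 1116} + \left(23 - 65\right)\right) = 2007 \left(\sqrt{- \frac{1}{94} - 1116} - 42\right) = 2007 \left(\sqrt{- \frac{104905}{94}} - 42\right) = 2007 \left(\frac{i \sqrt{9861070}}{94} - 42\right) = 2007 \left(-42 + \frac{i \sqrt{9861070}}{94}\right) = -84294 + \frac{2007 i \sqrt{9861070}}{94}$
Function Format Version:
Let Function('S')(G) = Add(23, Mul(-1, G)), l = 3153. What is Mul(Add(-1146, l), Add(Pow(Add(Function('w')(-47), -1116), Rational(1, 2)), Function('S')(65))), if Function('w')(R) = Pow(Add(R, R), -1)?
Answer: Add(-84294, Mul(Rational(2007, 94), I, Pow(9861070, Rational(1, 2)))) ≈ Add(-84294., Mul(67047., I))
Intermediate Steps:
Function('w')(R) = Mul(Rational(1, 2), Pow(R, -1)) (Function('w')(R) = Pow(Mul(2, R), -1) = Mul(Rational(1, 2), Pow(R, -1)))
Mul(Add(-1146, l), Add(Pow(Add(Function('w')(-47), -1116), Rational(1, 2)), Function('S')(65))) = Mul(Add(-1146, 3153), Add(Pow(Add(Mul(Rational(1, 2), Pow(-47, -1)), -1116), Rational(1, 2)), Add(23, Mul(-1, 65)))) = Mul(2007, Add(Pow(Add(Mul(Rational(1, 2), Rational(-1, 47)), -1116), Rational(1, 2)), Add(23, -65))) = Mul(2007, Add(Pow(Add(Rational(-1, 94), -1116), Rational(1, 2)), -42)) = Mul(2007, Add(Pow(Rational(-104905, 94), Rational(1, 2)), -42)) = Mul(2007, Add(Mul(Rational(1, 94), I, Pow(9861070, Rational(1, 2))), -42)) = Mul(2007, Add(-42, Mul(Rational(1, 94), I, Pow(9861070, Rational(1, 2))))) = Add(-84294, Mul(Rational(2007, 94), I, Pow(9861070, Rational(1, 2))))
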